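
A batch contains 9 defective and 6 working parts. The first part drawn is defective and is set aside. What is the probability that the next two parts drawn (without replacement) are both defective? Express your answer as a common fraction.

4/13

After the first draw, 8 of the remaining 14 parts are defective.
P = 8/14 × 7/13 = 56/182 = 4/13.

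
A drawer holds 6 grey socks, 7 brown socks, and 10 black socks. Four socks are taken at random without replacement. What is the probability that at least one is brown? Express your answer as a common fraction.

201/253

P(no brown) = 16/23 × 15/22 × 14/21 × 13/20 = 43680/212520 = 52/253.
P(at least one) = 1 − 52/253 = 201/253.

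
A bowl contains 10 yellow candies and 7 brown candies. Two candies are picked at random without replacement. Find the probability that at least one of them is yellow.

115/136

P(no yellow) = 7/17 × 6/16 = 42/272 = 21/136.
P(at least one) = 1 − 21/136 = 115/136.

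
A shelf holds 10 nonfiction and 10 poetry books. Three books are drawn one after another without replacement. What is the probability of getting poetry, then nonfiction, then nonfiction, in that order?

Chain rule:
P = 10/20 × 10/19 × 9/18 = 900/6840 = 5/38.

5/38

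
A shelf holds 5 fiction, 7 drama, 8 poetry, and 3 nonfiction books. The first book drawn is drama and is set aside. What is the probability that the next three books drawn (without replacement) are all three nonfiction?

With the first book removed, 3 nonfiction remain out of 22.
P = 3/22 × 2/21 × 1/20 = 6/9240 = 1/1540.

1/1540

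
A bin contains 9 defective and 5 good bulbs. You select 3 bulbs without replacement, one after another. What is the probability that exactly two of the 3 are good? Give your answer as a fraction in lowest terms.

One ordering (good drawn first) has probability 5/14 × 4/13 × 9/12 = 180/2184 = 15/182.
There are C(3,2) = 3 such orderings, each equally likely, so P = 3 × 15/182 = 45/182.

45/182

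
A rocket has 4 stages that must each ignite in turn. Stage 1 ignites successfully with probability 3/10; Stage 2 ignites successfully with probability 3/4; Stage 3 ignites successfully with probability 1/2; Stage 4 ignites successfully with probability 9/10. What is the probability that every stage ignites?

Multiplying along the chain,
P = 3/10 × 3/4 × 1/2 × 9/10 = 81/800.

81/800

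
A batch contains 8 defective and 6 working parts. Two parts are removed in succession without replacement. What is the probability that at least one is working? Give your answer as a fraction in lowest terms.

P(no working) = 8/14 × 7/13 = 56/182 = 4/13.
P(at least one) = 1 − 4/13 = 9/13.

9/13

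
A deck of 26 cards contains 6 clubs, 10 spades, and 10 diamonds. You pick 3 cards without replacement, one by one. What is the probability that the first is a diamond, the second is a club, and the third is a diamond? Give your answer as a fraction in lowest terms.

9/260

Each draw changes the counts, so multiply the conditional probabilities along the sequence:
P = 10/26 × 6/25 × 9/24 = 540/15600 = 9/260.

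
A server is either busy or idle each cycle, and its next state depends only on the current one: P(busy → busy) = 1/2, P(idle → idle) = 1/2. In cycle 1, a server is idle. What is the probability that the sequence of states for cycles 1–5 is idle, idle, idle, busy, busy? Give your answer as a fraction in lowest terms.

1/16

Cycle 1 is given. For each transition, use the conditional probability from the current state:
P(idle | idle) = 1/2; P(idle | idle) = 1/2; P(busy | idle) = 1/2; P(busy | busy) = 1/2.
P = 1/2 × 1/2 × 1/2 × 1/2 = 1/16.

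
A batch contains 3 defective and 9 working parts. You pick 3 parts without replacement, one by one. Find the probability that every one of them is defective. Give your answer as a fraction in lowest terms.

P(all defective) = 3/12 × 2/11 × 1/10 = 6/1320 = 1/220.

1/220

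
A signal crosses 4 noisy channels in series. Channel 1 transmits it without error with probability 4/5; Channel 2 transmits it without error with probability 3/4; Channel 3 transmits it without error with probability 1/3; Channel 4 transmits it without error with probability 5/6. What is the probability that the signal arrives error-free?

The events are sequential, so multiply the conditional probabilities:
P = 4/5 × 3/4 × 1/3 × 5/6 = 60/360 = 1/6.

1/6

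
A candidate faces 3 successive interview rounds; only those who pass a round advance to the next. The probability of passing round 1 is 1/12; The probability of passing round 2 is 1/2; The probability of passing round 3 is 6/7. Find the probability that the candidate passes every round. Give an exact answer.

Each stage is reached only if all earlier stages succeed, so
P = 1/12 × 1/2 × 6/7 = 6/168 = 1/28.

1/28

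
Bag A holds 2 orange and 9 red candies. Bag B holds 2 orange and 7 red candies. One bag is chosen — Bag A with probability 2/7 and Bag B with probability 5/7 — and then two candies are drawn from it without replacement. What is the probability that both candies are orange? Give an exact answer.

From Bag A: P(both orange) = (2/11)(1/10) = 1/55.
From Bag B: P(both orange) = (2/9)(1/8) = 1/36.
Total probability = (2/7)(1/55) + (5/7)(1/36) = 347/13860.

347/13860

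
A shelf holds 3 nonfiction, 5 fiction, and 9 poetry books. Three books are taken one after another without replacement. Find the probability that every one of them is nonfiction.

P = 3/17 × 2/16 × 1/15 = 6/4080 = 1/680.

1/680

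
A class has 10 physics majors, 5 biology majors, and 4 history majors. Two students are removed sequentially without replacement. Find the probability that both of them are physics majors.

P(all physics majors) = 10/19 × 9/18 = 90/342 = 5/19.

5/19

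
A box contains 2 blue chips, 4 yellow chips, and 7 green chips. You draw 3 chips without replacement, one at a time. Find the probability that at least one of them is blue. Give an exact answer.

P(no blue) = 11/13 × 10/12 × 9/11 = 990/1716 = 15/26.
P(at least one) = 1 − 15/26 = 11/26.

11/26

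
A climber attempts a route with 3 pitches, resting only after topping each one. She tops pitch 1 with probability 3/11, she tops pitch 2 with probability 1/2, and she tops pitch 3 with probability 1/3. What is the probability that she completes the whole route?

The events are sequential, so multiply the conditional probabilities:
P = 3/11 × 1/2 × 1/3 = 3/66 = 1/22.

1/22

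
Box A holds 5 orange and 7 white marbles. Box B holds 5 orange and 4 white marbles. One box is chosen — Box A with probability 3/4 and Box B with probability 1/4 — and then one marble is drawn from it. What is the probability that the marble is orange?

From Box A: P(orange) = 5/12.
From Box B: P(orange) = 5/9.
Total probability = (3/4)(5/12) + (1/4)(5/9) = 65/144.

65/144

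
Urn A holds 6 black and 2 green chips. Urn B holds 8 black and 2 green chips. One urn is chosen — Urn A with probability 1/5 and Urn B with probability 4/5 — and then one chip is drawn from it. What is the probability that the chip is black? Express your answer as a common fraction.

79/100

From Urn A: P(black) = 6/8.
From Urn B: P(black) = 8/10.
Total probability = (1/5)(6/8) + (4/5)(8/10) = 79/100.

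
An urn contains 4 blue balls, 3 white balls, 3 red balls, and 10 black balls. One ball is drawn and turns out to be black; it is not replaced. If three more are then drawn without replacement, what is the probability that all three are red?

With the first ball removed, 3 red remain out of 19.
P = 3/19 × 2/18 × 1/17 = 6/5814 = 1/969.

1/969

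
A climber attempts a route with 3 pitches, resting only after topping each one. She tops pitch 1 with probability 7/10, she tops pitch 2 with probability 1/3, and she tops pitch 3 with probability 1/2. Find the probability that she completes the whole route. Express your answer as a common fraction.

Multiplying along the chain,
P = 7/10 × 1/3 × 1/2 = 7/60.

7/60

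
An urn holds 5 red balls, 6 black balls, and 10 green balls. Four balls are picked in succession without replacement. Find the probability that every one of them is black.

1/399

P(all black) = 6/21 × 5/20 × 4/19 × 3/18 = 360/143640 = 1/399.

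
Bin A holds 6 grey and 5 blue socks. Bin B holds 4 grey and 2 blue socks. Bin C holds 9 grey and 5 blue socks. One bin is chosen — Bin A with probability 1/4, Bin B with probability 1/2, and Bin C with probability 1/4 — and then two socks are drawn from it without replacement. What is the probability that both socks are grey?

From Bin A: P(both grey) = (6/11)(5/10) = 3/11.
From Bin B: P(both grey) = (4/6)(3/5) = 2/5.
From Bin C: P(both grey) = (9/14)(8/13) = 36/91.
Total probability = (1/4)(3/11) + (1/2)(2/5) + (1/4)(36/91) = 7349/20020.

7349/20020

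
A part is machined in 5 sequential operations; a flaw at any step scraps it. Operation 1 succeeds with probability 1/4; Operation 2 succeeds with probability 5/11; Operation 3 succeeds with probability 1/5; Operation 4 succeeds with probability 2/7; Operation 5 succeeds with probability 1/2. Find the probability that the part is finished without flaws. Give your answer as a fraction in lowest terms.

1/308

Each stage is reached only if all earlier stages succeed, so
P = 1/4 × 5/11 × 1/5 × 2/7 × 1/2 = 10/3080 = 1/308.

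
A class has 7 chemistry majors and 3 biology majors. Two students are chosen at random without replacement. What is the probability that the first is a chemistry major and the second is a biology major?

7/30

Multiply the probability of each draw given the previous ones:
P = 7/10 × 3/9 = 21/90 = 7/30.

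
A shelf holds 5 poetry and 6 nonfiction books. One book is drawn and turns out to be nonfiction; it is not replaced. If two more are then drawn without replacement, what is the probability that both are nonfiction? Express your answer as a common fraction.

After the first draw, 5 of the remaining 10 books are nonfiction.
P = 5/10 × 4/9 = 20/90 = 2/9.

2/9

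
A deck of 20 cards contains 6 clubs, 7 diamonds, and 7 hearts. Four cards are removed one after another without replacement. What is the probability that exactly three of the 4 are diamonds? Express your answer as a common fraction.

One ordering (diamonds drawn first) has probability 7/20 × 6/19 × 5/18 × 13/17 = 2730/116280 = 91/3876.
There are C(4,3) = 4 such orderings, each equally likely, so P = 4 × 91/3876 = 91/969.

91/969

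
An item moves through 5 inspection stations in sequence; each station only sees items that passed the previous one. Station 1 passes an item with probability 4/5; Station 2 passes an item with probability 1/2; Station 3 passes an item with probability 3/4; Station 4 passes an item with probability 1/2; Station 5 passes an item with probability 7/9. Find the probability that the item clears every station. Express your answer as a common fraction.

7/60

Each stage is reached only if all earlier stages succeed, so
P = 4/5 × 1/2 × 3/4 × 1/2 × 7/9 = 84/720 = 7/60.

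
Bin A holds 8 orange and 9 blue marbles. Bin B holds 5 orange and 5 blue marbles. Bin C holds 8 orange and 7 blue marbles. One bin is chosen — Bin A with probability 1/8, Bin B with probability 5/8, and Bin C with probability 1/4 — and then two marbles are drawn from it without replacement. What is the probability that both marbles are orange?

2831/12240

From Bin A: P(both orange) = (8/17)(7/16) = 7/34.
From Bin B: P(both orange) = (5/10)(4/9) = 2/9.
From Bin C: P(both orange) = (8/15)(7/14) = 4/15.
Total probability = (1/8)(7/34) + (5/8)(2/9) + (1/4)(4/15) = 2831/12240.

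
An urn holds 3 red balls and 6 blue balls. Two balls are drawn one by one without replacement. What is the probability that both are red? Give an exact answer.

P(every draw is red) = 3/9 × 2/8 = 6/72 = 1/12.

1/12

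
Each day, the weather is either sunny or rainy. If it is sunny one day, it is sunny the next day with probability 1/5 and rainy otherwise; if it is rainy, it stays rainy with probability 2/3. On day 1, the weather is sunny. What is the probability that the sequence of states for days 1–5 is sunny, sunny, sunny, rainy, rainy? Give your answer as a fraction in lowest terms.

8/375

Day 1 is given. For each transition, use the conditional probability from the current state:
P(sunny | sunny) = 1/5; P(sunny | sunny) = 1/5; P(rainy | sunny) = 4/5; P(rainy | rainy) = 2/3.
P = 1/5 × 1/5 × 4/5 × 2/3 = 8/375.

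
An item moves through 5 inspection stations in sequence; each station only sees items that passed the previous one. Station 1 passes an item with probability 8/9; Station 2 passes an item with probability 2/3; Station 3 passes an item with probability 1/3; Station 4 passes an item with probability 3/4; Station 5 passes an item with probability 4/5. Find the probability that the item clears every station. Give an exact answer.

16/135

Multiplying along the chain,
P = 8/9 × 2/3 × 1/3 × 3/4 × 4/5 = 192/1620 = 16/135.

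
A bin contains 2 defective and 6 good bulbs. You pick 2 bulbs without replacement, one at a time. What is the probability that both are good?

15/28

P(every draw is good) = 6/8 × 5/7 = 30/56 = 15/28.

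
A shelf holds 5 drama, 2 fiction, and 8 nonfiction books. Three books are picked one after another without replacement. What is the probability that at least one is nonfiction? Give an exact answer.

P(no nonfiction) = 7/15 × 6/14 × 5/13 = 210/2730 = 1/13.
P(at least one) = 1 − 1/13 = 12/13.

12/13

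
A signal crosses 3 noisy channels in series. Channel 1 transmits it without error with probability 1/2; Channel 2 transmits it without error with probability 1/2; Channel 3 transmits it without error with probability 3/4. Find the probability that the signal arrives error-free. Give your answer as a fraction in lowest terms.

3/16

Multiplying along the chain,
P = 1/2 × 1/2 × 3/4 = 3/16.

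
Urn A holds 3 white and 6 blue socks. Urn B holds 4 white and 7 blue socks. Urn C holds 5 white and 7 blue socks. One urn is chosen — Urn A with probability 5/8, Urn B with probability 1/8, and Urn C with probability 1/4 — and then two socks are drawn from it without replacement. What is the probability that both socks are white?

From Urn A: P(both white) = (3/9)(2/8) = 1/12.
From Urn B: P(both white) = (4/11)(3/10) = 6/55.
From Urn C: P(both white) = (5/12)(4/11) = 5/33.
Total probability = (5/8)(1/12) + (1/8)(6/55) + (1/4)(5/33) = 547/5280.

547/5280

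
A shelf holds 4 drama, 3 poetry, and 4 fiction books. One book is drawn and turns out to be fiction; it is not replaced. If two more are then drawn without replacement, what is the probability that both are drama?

2/15

After the first draw, 4 of the remaining 10 books are drama.
P = 4/10 × 3/9 = 12/90 = 2/15.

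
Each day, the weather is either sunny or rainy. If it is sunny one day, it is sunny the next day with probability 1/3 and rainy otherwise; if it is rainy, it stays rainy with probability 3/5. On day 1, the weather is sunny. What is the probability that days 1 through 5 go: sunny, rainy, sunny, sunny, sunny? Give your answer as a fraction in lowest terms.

4/135

Day 1 is given. For each transition, use the conditional probability from the current state:
P(rainy | sunny) = 2/3; P(sunny | rainy) = 2/5; P(sunny | sunny) = 1/3; P(sunny | sunny) = 1/3.
P = 2/3 × 2/5 × 1/3 × 1/3 = 4/135.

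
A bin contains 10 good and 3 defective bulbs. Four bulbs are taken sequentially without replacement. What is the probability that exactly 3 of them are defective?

One ordering (defective drawn first) has probability 3/13 × 2/12 × 1/11 × 10/10 = 60/17160 = 1/286.
There are C(4,3) = 4 such orderings, each equally likely, so P = 4 × 1/286 = 2/143.

2/143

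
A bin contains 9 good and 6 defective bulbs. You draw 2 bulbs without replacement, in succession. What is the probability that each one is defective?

1/7

P(every draw is defective) = 6/15 × 5/14 = 30/210 = 1/7.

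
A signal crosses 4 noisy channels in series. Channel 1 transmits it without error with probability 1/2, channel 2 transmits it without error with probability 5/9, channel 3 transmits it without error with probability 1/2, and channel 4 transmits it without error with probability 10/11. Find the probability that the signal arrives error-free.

25/198

The events are sequential, so multiply the conditional probabilities:
P = 1/2 × 5/9 × 1/2 × 10/11 = 50/396 = 25/198.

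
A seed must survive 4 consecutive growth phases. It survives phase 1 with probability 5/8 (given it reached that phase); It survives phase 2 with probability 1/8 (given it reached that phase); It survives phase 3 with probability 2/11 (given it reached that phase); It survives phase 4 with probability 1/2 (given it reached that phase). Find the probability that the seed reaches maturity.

5/704

Each stage is reached only if all earlier stages succeed, so
P = 5/8 × 1/8 × 2/11 × 1/2 = 10/1408 = 5/704.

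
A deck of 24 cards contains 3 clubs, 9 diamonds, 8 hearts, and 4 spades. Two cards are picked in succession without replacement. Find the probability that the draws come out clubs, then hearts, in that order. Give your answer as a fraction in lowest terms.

Each draw changes the counts, so multiply the conditional probabilities along the sequence:
P = 3/24 × 8/23 = 24/552 = 1/23.

1/23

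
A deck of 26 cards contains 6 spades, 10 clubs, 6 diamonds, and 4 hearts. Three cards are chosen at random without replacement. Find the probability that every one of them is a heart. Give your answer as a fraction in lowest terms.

1/650

P = 4/26 × 3/25 × 2/24 = 24/15600 = 1/650.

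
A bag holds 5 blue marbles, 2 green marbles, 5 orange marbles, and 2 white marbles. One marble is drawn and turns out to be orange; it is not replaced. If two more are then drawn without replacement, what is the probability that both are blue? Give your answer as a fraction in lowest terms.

5/39

With the first marble removed, 5 blue remain out of 13.
P = 5/13 × 4/12 = 20/156 = 5/39.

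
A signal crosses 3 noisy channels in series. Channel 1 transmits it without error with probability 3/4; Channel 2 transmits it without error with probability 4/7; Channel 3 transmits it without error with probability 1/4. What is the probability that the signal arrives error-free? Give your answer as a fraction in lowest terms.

Multiplying along the chain,
P = 3/4 × 4/7 × 1/4 = 12/112 = 3/28.

3/28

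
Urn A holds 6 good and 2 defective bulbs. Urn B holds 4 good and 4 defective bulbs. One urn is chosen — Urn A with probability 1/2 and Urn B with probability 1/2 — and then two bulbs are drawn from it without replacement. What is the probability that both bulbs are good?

From Urn A: P(both good) = (6/8)(5/7) = 15/28.
From Urn B: P(both good) = (4/8)(3/7) = 3/14.
Total probability = (1/2)(15/28) + (1/2)(3/14) = 3/8.

3/8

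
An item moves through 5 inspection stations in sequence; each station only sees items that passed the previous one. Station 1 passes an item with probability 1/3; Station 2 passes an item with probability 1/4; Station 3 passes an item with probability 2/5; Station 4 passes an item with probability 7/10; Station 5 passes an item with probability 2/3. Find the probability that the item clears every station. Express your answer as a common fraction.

7/450

Multiplying along the chain,
P = 1/3 × 1/4 × 2/5 × 7/10 × 2/3 = 28/1800 = 7/450.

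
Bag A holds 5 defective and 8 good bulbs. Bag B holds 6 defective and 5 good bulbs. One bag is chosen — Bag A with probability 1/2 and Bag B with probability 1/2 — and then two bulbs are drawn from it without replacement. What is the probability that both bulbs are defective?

From Bag A: P(both defective) = (5/13)(4/12) = 5/39.
From Bag B: P(both defective) = (6/11)(5/10) = 3/11.
Total probability = (1/2)(5/39) + (1/2)(3/11) = 86/429.

86/429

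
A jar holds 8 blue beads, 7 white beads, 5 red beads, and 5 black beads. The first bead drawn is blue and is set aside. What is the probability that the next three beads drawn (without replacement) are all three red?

5/1012

With the first bead removed, 5 red remain out of 24.
P = 5/24 × 4/23 × 3/22 = 60/12144 = 5/1012.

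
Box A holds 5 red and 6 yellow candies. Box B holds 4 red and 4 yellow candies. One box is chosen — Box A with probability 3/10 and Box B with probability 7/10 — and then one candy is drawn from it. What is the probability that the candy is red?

From Box A: P(red) = 5/11.
From Box B: P(red) = 4/8.
Total probability = (3/10)(5/11) + (7/10)(4/8) = 107/220.

107/220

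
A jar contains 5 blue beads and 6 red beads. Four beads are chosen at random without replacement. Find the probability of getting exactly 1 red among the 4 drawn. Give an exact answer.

One ordering (red drawn first) has probability 6/11 × 5/10 × 4/9 × 3/8 = 360/7920 = 1/22.
There are C(4,1) = 4 such orderings, each equally likely, so P = 4 × 1/22 = 2/11.

2/11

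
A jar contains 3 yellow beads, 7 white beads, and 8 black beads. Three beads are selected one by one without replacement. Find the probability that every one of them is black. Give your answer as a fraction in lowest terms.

P(every draw is black) = 8/18 × 7/17 × 6/16 = 336/4896 = 7/102.

7/102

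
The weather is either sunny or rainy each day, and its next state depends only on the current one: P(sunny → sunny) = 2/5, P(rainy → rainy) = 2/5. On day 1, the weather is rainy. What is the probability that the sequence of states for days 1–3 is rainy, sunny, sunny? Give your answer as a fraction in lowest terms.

Day 1 is given. For each transition, use the conditional probability from the current state:
P(sunny | rainy) = 3/5; P(sunny | sunny) = 2/5.
P = 3/5 × 2/5 = 6/25.

6/25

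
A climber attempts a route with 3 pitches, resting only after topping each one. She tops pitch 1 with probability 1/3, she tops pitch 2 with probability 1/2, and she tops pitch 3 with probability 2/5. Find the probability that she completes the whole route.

1/15

The events are sequential, so multiply the conditional probabilities:
P = 1/3 × 1/2 × 2/5 = 2/30 = 1/15.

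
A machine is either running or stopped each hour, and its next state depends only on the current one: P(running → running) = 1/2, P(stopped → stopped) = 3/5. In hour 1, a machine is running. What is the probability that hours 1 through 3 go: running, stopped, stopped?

Hour 1 is given. For each transition, use the conditional probability from the current state:
P(stopped | running) = 1/2; P(stopped | stopped) = 3/5.
P = 1/2 × 3/5 = 3/10.

3/10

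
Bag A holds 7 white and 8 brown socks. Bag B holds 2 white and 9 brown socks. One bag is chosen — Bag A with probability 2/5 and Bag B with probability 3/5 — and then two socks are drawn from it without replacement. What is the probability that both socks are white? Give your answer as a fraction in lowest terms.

From Bag A: P(both white) = (7/15)(6/14) = 1/5.
From Bag B: P(both white) = (2/11)(1/10) = 1/55.
Total probability = (2/5)(1/5) + (3/5)(1/55) = 1/11.

1/11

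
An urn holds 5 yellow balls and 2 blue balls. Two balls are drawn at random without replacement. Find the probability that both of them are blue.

P(every draw is blue) = 2/7 × 1/6 = 2/42 = 1/21.

1/21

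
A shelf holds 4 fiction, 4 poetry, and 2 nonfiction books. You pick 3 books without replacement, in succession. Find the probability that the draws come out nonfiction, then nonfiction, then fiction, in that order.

1/90

Chain rule:
P = 2/10 × 1/9 × 4/8 = 8/720 = 1/90.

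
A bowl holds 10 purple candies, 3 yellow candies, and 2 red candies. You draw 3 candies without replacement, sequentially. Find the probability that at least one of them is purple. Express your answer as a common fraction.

P(no purple) = 5/15 × 4/14 × 3/13 = 60/2730 = 2/91.
P(at least one) = 1 − 2/91 = 89/91.

89/91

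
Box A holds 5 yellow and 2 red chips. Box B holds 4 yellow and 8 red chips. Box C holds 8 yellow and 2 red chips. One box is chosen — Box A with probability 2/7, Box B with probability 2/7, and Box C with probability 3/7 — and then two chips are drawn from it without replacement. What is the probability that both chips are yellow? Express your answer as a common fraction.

From Box A: P(both yellow) = (5/7)(4/6) = 10/21.
From Box B: P(both yellow) = (4/12)(3/11) = 1/11.
From Box C: P(both yellow) = (8/10)(7/9) = 28/45.
Total probability = (2/7)(10/21) + (2/7)(1/11) + (3/7)(28/45) = 3466/8085.

3466/8085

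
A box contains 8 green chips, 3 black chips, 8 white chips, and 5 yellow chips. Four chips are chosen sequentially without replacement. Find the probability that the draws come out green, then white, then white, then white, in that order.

8/759

Each draw changes the counts, so multiply the conditional probabilities along the sequence:
P = 8/24 × 8/23 × 7/22 × 6/21 = 2688/255024 = 8/759.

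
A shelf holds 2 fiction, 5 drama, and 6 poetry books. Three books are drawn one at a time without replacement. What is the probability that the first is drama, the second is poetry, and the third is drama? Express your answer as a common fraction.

10/143

Each draw changes the counts, so multiply the conditional probabilities along the sequence:
P = 5/13 × 6/12 × 4/11 = 120/1716 = 10/143.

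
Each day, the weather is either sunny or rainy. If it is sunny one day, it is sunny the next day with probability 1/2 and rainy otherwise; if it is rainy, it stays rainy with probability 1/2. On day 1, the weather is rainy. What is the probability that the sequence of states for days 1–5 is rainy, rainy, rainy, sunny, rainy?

1/16

Day 1 is given. For each transition, use the conditional probability from the current state:
P(rainy | rainy) = 1/2; P(rainy | rainy) = 1/2; P(sunny | rainy) = 1/2; P(rainy | sunny) = 1/2.
P = 1/2 × 1/2 × 1/2 × 1/2 = 1/16.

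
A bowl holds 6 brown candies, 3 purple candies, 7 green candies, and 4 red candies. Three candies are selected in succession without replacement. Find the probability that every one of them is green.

P(all green) = 7/20 × 6/19 × 5/18 = 210/6840 = 7/228.

7/228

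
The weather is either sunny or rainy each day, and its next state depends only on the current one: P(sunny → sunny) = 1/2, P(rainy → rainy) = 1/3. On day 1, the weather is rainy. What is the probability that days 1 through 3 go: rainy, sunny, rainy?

Day 1 is given. For each transition, use the conditional probability from the current state:
P(sunny | rainy) = 2/3; P(rainy | sunny) = 1/2.
P = 2/3 × 1/2 = 2/6 = 1/3.

1/3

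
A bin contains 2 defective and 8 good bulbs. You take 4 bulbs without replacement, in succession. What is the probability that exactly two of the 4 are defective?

2/15

One ordering (defective drawn first) has probability 2/10 × 1/9 × 8/8 × 7/7 = 112/5040 = 1/45.
There are C(4,2) = 6 such orderings, each equally likely, so P = 6 × 1/45 = 2/15.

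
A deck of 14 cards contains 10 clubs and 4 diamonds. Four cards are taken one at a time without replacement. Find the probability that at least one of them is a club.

P(no clubs) = 4/14 × 3/13 × 2/12 × 1/11 = 24/24024 = 1/1001.
P(at least one) = 1 − 1/1001 = 1000/1001.

1000/1001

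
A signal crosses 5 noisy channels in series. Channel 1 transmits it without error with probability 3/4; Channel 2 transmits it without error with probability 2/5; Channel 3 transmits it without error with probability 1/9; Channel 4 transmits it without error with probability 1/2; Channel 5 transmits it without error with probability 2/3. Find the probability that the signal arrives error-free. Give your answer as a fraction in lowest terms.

1/90

The events are sequential, so multiply the conditional probabilities:
P = 3/4 × 2/5 × 1/9 × 1/2 × 2/3 = 12/1080 = 1/90.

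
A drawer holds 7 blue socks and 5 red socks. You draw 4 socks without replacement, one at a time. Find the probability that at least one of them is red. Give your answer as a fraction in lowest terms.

92/99

P(no red) = 7/12 × 6/11 × 5/10 × 4/9 = 840/11880 = 7/99.
P(at least one) = 1 − 7/99 = 92/99.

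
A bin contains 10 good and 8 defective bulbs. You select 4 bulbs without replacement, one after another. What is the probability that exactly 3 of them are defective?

28/153

One ordering (defective drawn first) has probability 8/18 × 7/17 × 6/16 × 10/15 = 3360/73440 = 7/153.
There are C(4,3) = 4 such orderings, each equally likely, so P = 4 × 7/153 = 28/153.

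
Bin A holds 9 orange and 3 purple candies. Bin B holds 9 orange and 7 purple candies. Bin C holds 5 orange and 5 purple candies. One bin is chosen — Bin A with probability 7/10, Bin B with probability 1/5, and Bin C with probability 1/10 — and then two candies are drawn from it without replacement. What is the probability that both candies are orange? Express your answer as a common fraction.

From Bin A: P(both orange) = (9/12)(8/11) = 6/11.
From Bin B: P(both orange) = (9/16)(8/15) = 3/10.
From Bin C: P(both orange) = (5/10)(4/9) = 2/9.
Total probability = (7/10)(6/11) + (1/5)(3/10) + (1/10)(2/9) = 2297/4950.

2297/4950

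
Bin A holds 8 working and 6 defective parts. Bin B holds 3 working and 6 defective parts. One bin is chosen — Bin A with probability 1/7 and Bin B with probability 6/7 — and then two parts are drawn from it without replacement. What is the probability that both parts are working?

From Bin A: P(both working) = (8/14)(7/13) = 4/13.
From Bin B: P(both working) = (3/9)(2/8) = 1/12.
Total probability = (1/7)(4/13) + (6/7)(1/12) = 3/26.

3/26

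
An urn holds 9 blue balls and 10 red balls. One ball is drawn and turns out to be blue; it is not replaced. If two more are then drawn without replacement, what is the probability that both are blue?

With the first ball removed, 8 blue remain out of 18.
P = 8/18 × 7/17 = 56/306 = 28/153.

28/153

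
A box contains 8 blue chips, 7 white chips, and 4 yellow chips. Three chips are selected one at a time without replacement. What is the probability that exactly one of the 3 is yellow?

One ordering (yellow drawn first) has probability 4/19 × 15/18 × 14/17 = 840/5814 = 140/969.
There are C(3,1) = 3 such orderings, each equally likely, so P = 3 × 140/969 = 140/323.

140/323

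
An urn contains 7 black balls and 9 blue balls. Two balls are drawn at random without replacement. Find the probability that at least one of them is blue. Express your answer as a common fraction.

33/40

P(no blue) = 7/16 × 6/15 = 42/240 = 7/40.
P(at least one) = 1 − 7/40 = 33/40.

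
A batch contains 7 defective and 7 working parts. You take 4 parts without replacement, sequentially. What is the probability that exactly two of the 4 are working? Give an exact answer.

63/143

One ordering (working drawn first) has probability 7/14 × 6/13 × 7/12 × 6/11 = 1764/24024 = 21/286.
There are C(4,2) = 6 such orderings, each equally likely, so P = 6 × 21/286 = 63/143.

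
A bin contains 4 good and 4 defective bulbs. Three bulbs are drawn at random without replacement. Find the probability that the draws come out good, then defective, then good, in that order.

1/7

Each draw changes the counts, so multiply the conditional probabilities along the sequence:
P = 4/8 × 4/7 × 3/6 = 48/336 = 1/7.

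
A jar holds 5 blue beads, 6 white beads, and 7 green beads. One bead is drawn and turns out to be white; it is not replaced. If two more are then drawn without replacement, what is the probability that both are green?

With the first bead removed, 7 green remain out of 17.
P = 7/17 × 6/16 = 42/272 = 21/136.

21/136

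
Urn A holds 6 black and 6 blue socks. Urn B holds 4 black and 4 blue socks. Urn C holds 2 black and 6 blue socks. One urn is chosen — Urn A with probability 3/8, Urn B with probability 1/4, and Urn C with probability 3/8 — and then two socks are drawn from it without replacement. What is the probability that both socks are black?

From Urn A: P(both black) = (6/12)(5/11) = 5/22.
From Urn B: P(both black) = (4/8)(3/7) = 3/14.
From Urn C: P(both black) = (2/8)(1/7) = 1/28.
Total probability = (3/8)(5/22) + (1/4)(3/14) + (3/8)(1/28) = 375/2464.

375/2464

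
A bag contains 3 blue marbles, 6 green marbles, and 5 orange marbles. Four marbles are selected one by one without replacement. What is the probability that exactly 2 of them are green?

60/143

One ordering (green drawn first) has probability 6/14 × 5/13 × 8/12 × 7/11 = 1680/24024 = 10/143.
There are C(4,2) = 6 such orderings, each equally likely, so P = 6 × 10/143 = 60/143.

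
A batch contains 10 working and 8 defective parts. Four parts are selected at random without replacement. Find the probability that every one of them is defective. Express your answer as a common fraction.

7/306

P(every draw is defective) = 8/18 × 7/17 × 6/16 × 5/15 = 1680/73440 = 7/306.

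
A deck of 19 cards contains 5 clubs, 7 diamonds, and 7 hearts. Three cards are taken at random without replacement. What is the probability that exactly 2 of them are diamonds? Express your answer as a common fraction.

One ordering (diamonds drawn first) has probability 7/19 × 6/18 × 12/17 = 504/5814 = 28/323.
There are C(3,2) = 3 such orderings, each equally likely, so P = 3 × 28/323 = 84/323.

84/323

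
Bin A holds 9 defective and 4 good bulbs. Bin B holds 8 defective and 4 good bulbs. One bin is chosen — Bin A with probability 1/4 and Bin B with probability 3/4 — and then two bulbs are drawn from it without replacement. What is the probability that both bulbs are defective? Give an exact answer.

62/143

From Bin A: P(both defective) = (9/13)(8/12) = 6/13.
From Bin B: P(both defective) = (8/12)(7/11) = 14/33.
Total probability = (1/4)(6/13) + (3/4)(14/33) = 62/143.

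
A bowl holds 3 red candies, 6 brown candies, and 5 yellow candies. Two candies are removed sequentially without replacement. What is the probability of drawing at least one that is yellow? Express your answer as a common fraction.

55/91

P(no yellow) = 9/14 × 8/13 = 72/182 = 36/91.
P(at least one) = 1 − 36/91 = 55/91.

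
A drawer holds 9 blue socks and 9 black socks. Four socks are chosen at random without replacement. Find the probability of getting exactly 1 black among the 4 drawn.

21/85

One ordering (black drawn first) has probability 9/18 × 9/17 × 8/16 × 7/15 = 4536/73440 = 21/340.
There are C(4,1) = 4 such orderings, each equally likely, so P = 4 × 21/340 = 21/85.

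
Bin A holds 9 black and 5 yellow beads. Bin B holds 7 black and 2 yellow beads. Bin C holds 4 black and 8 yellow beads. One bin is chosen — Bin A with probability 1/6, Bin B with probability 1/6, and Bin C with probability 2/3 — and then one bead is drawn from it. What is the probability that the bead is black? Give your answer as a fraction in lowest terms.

347/756

From Bin A: P(black) = 9/14.
From Bin B: P(black) = 7/9.
From Bin C: P(black) = 4/12.
Total probability = (1/6)(9/14) + (1/6)(7/9) + (2/3)(4/12) = 347/756.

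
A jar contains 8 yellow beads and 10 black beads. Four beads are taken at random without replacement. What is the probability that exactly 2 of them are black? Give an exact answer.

7/17

One ordering (black drawn first) has probability 10/18 × 9/17 × 8/16 × 7/15 = 5040/73440 = 7/102.
There are C(4,2) = 6 such orderings, each equally likely, so P = 6 × 7/102 = 7/17.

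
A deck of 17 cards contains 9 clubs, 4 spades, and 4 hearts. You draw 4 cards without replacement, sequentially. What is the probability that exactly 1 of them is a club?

18/85

One ordering (a club drawn first) has probability 9/17 × 8/16 × 7/15 × 6/14 = 3024/57120 = 9/170.
There are C(4,1) = 4 such orderings, each equally likely, so P = 4 × 9/170 = 18/85.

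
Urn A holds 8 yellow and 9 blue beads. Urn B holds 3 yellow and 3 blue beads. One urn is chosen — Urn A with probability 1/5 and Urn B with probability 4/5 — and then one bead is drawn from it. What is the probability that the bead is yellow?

42/85

From Urn A: P(yellow) = 8/17.
From Urn B: P(yellow) = 3/6.
Total probability = (1/5)(8/17) + (4/5)(3/6) = 42/85.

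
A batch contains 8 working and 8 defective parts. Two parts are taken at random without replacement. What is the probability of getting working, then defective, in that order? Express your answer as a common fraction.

Each draw changes the counts, so multiply the conditional probabilities along the sequence:
P = 8/16 × 8/15 = 64/240 = 4/15.

4/15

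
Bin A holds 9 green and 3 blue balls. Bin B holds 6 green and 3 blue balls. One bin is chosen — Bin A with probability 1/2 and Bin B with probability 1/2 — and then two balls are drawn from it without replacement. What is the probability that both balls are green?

127/264

From Bin A: P(both green) = (9/12)(8/11) = 6/11.
From Bin B: P(both green) = (6/9)(5/8) = 5/12.
Total probability = (1/2)(6/11) + (1/2)(5/12) = 127/264.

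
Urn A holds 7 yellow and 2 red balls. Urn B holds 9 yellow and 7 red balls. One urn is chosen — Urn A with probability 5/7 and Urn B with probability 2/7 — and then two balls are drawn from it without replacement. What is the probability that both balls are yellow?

211/420

From Urn A: P(both yellow) = (7/9)(6/8) = 7/12.
From Urn B: P(both yellow) = (9/16)(8/15) = 3/10.
Total probability = (5/7)(7/12) + (2/7)(3/10) = 211/420.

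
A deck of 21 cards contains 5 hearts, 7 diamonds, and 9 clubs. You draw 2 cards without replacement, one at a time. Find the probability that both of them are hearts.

P(all hearts) = 5/21 × 4/20 = 20/420 = 1/21.

1/21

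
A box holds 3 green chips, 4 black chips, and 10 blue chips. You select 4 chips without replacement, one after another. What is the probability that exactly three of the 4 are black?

13/595

One ordering (black drawn first) has probability 4/17 × 3/16 × 2/15 × 13/14 = 312/57120 = 13/2380.
There are C(4,3) = 4 such orderings, each equally likely, so P = 4 × 13/2380 = 13/595.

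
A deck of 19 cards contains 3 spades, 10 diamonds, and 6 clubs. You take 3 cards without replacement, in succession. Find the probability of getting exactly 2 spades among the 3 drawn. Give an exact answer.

One ordering (spades drawn first) has probability 3/19 × 2/18 × 16/17 = 96/5814 = 16/969.
There are C(3,2) = 3 such orderings, each equally likely, so P = 3 × 16/969 = 16/323.

16/323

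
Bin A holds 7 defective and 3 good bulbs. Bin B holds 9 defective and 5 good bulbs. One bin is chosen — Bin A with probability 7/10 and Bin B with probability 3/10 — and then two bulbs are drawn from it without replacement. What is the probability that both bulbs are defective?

6079/13650

From Bin A: P(both defective) = (7/10)(6/9) = 7/15.
From Bin B: P(both defective) = (9/14)(8/13) = 36/91.
Total probability = (7/10)(7/15) + (3/10)(36/91) = 6079/13650.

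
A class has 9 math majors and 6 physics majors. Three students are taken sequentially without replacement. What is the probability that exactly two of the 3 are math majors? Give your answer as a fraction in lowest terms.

One ordering (math majors drawn first) has probability 9/15 × 8/14 × 6/13 = 432/2730 = 72/455.
There are C(3,2) = 3 such orderings, each equally likely, so P = 3 × 72/455 = 216/455.

216/455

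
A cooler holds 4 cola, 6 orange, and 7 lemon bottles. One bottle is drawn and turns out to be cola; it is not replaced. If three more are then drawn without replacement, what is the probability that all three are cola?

1/560

With the first bottle removed, 3 cola remain out of 16.
P = 3/16 × 2/15 × 1/14 = 6/3360 = 1/560.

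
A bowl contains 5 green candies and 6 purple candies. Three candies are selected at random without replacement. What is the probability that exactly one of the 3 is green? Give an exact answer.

5/11

One ordering (green drawn first) has probability 5/11 × 6/10 × 5/9 = 150/990 = 5/33.
There are C(3,1) = 3 such orderings, each equally likely, so P = 3 × 5/33 = 5/11.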